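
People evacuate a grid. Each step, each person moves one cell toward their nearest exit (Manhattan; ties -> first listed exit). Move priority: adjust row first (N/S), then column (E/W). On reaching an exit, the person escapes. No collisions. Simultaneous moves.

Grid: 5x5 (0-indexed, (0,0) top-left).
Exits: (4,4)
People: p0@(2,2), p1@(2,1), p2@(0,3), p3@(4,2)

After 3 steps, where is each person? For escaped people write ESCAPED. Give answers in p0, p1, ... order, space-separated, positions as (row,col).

Step 1: p0:(2,2)->(3,2) | p1:(2,1)->(3,1) | p2:(0,3)->(1,3) | p3:(4,2)->(4,3)
Step 2: p0:(3,2)->(4,2) | p1:(3,1)->(4,1) | p2:(1,3)->(2,3) | p3:(4,3)->(4,4)->EXIT
Step 3: p0:(4,2)->(4,3) | p1:(4,1)->(4,2) | p2:(2,3)->(3,3) | p3:escaped

(4,3) (4,2) (3,3) ESCAPED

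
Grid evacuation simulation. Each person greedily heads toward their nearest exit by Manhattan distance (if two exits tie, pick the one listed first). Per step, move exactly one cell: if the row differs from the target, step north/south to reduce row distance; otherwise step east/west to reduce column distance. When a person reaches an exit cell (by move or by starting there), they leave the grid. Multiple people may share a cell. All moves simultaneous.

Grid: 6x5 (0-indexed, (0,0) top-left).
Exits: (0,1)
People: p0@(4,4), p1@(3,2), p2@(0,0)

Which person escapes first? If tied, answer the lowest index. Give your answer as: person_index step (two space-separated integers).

Step 1: p0:(4,4)->(3,4) | p1:(3,2)->(2,2) | p2:(0,0)->(0,1)->EXIT
Step 2: p0:(3,4)->(2,4) | p1:(2,2)->(1,2) | p2:escaped
Step 3: p0:(2,4)->(1,4) | p1:(1,2)->(0,2) | p2:escaped
Step 4: p0:(1,4)->(0,4) | p1:(0,2)->(0,1)->EXIT | p2:escaped
Step 5: p0:(0,4)->(0,3) | p1:escaped | p2:escaped
Step 6: p0:(0,3)->(0,2) | p1:escaped | p2:escaped
Step 7: p0:(0,2)->(0,1)->EXIT | p1:escaped | p2:escaped
Exit steps: [7, 4, 1]
First to escape: p2 at step 1

Answer: 2 1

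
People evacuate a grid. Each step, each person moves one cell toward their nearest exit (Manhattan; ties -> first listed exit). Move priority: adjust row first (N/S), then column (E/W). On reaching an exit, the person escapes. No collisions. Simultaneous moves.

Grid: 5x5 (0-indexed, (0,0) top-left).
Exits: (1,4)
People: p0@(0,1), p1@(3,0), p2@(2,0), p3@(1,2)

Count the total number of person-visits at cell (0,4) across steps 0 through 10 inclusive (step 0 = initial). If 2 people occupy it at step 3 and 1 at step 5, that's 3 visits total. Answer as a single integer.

Answer: 0

Derivation:
Step 0: p0@(0,1) p1@(3,0) p2@(2,0) p3@(1,2) -> at (0,4): 0 [-], cum=0
Step 1: p0@(1,1) p1@(2,0) p2@(1,0) p3@(1,3) -> at (0,4): 0 [-], cum=0
Step 2: p0@(1,2) p1@(1,0) p2@(1,1) p3@ESC -> at (0,4): 0 [-], cum=0
Step 3: p0@(1,3) p1@(1,1) p2@(1,2) p3@ESC -> at (0,4): 0 [-], cum=0
Step 4: p0@ESC p1@(1,2) p2@(1,3) p3@ESC -> at (0,4): 0 [-], cum=0
Step 5: p0@ESC p1@(1,3) p2@ESC p3@ESC -> at (0,4): 0 [-], cum=0
Step 6: p0@ESC p1@ESC p2@ESC p3@ESC -> at (0,4): 0 [-], cum=0
Total visits = 0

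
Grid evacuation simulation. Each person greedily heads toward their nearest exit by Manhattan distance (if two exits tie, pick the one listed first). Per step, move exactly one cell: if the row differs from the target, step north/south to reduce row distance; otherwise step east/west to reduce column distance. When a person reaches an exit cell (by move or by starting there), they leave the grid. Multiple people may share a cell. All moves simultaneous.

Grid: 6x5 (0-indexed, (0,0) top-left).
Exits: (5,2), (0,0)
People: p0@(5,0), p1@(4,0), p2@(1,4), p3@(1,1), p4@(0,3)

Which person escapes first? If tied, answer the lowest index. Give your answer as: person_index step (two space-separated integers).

Answer: 0 2

Derivation:
Step 1: p0:(5,0)->(5,1) | p1:(4,0)->(5,0) | p2:(1,4)->(0,4) | p3:(1,1)->(0,1) | p4:(0,3)->(0,2)
Step 2: p0:(5,1)->(5,2)->EXIT | p1:(5,0)->(5,1) | p2:(0,4)->(0,3) | p3:(0,1)->(0,0)->EXIT | p4:(0,2)->(0,1)
Step 3: p0:escaped | p1:(5,1)->(5,2)->EXIT | p2:(0,3)->(0,2) | p3:escaped | p4:(0,1)->(0,0)->EXIT
Step 4: p0:escaped | p1:escaped | p2:(0,2)->(0,1) | p3:escaped | p4:escaped
Step 5: p0:escaped | p1:escaped | p2:(0,1)->(0,0)->EXIT | p3:escaped | p4:escaped
Exit steps: [2, 3, 5, 2, 3]
First to escape: p0 at step 2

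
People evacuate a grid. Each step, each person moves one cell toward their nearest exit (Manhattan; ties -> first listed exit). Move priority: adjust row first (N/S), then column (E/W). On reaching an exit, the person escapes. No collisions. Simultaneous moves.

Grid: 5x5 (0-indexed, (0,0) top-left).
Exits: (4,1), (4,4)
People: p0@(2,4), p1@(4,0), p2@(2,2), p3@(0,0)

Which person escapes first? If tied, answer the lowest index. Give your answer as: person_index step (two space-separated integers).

Step 1: p0:(2,4)->(3,4) | p1:(4,0)->(4,1)->EXIT | p2:(2,2)->(3,2) | p3:(0,0)->(1,0)
Step 2: p0:(3,4)->(4,4)->EXIT | p1:escaped | p2:(3,2)->(4,2) | p3:(1,0)->(2,0)
Step 3: p0:escaped | p1:escaped | p2:(4,2)->(4,1)->EXIT | p3:(2,0)->(3,0)
Step 4: p0:escaped | p1:escaped | p2:escaped | p3:(3,0)->(4,0)
Step 5: p0:escaped | p1:escaped | p2:escaped | p3:(4,0)->(4,1)->EXIT
Exit steps: [2, 1, 3, 5]
First to escape: p1 at step 1

Answer: 1 1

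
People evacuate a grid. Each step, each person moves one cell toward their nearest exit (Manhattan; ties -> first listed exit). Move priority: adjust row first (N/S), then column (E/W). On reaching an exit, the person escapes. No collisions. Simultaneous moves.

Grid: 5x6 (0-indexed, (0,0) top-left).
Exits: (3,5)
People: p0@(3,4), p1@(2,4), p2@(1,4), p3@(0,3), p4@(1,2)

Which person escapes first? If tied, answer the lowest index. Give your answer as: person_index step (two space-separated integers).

Step 1: p0:(3,4)->(3,5)->EXIT | p1:(2,4)->(3,4) | p2:(1,4)->(2,4) | p3:(0,3)->(1,3) | p4:(1,2)->(2,2)
Step 2: p0:escaped | p1:(3,4)->(3,5)->EXIT | p2:(2,4)->(3,4) | p3:(1,3)->(2,3) | p4:(2,2)->(3,2)
Step 3: p0:escaped | p1:escaped | p2:(3,4)->(3,5)->EXIT | p3:(2,3)->(3,3) | p4:(3,2)->(3,3)
Step 4: p0:escaped | p1:escaped | p2:escaped | p3:(3,3)->(3,4) | p4:(3,3)->(3,4)
Step 5: p0:escaped | p1:escaped | p2:escaped | p3:(3,4)->(3,5)->EXIT | p4:(3,4)->(3,5)->EXIT
Exit steps: [1, 2, 3, 5, 5]
First to escape: p0 at step 1

Answer: 0 1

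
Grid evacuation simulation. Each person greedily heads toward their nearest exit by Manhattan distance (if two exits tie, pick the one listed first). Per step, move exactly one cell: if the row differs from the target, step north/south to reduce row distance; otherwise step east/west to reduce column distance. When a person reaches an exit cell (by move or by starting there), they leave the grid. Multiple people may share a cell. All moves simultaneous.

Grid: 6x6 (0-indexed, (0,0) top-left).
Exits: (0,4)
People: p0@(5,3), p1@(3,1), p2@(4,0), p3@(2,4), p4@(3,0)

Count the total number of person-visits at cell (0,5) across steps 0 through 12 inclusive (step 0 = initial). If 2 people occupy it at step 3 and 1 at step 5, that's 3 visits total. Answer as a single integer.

Step 0: p0@(5,3) p1@(3,1) p2@(4,0) p3@(2,4) p4@(3,0) -> at (0,5): 0 [-], cum=0
Step 1: p0@(4,3) p1@(2,1) p2@(3,0) p3@(1,4) p4@(2,0) -> at (0,5): 0 [-], cum=0
Step 2: p0@(3,3) p1@(1,1) p2@(2,0) p3@ESC p4@(1,0) -> at (0,5): 0 [-], cum=0
Step 3: p0@(2,3) p1@(0,1) p2@(1,0) p3@ESC p4@(0,0) -> at (0,5): 0 [-], cum=0
Step 4: p0@(1,3) p1@(0,2) p2@(0,0) p3@ESC p4@(0,1) -> at (0,5): 0 [-], cum=0
Step 5: p0@(0,3) p1@(0,3) p2@(0,1) p3@ESC p4@(0,2) -> at (0,5): 0 [-], cum=0
Step 6: p0@ESC p1@ESC p2@(0,2) p3@ESC p4@(0,3) -> at (0,5): 0 [-], cum=0
Step 7: p0@ESC p1@ESC p2@(0,3) p3@ESC p4@ESC -> at (0,5): 0 [-], cum=0
Step 8: p0@ESC p1@ESC p2@ESC p3@ESC p4@ESC -> at (0,5): 0 [-], cum=0
Total visits = 0

Answer: 0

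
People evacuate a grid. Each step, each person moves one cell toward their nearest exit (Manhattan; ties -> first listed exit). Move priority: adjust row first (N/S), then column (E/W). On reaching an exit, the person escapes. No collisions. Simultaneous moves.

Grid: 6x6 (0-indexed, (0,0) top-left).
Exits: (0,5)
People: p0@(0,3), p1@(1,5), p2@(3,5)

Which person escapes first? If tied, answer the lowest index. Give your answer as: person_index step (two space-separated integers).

Step 1: p0:(0,3)->(0,4) | p1:(1,5)->(0,5)->EXIT | p2:(3,5)->(2,5)
Step 2: p0:(0,4)->(0,5)->EXIT | p1:escaped | p2:(2,5)->(1,5)
Step 3: p0:escaped | p1:escaped | p2:(1,5)->(0,5)->EXIT
Exit steps: [2, 1, 3]
First to escape: p1 at step 1

Answer: 1 1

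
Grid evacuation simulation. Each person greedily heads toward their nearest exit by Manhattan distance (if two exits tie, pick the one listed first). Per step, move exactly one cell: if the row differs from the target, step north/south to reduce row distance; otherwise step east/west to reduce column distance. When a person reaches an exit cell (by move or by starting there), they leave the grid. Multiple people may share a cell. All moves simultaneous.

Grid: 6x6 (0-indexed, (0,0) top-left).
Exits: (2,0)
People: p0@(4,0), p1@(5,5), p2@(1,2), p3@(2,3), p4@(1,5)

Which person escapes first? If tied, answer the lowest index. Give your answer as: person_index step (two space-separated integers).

Step 1: p0:(4,0)->(3,0) | p1:(5,5)->(4,5) | p2:(1,2)->(2,2) | p3:(2,3)->(2,2) | p4:(1,5)->(2,5)
Step 2: p0:(3,0)->(2,0)->EXIT | p1:(4,5)->(3,5) | p2:(2,2)->(2,1) | p3:(2,2)->(2,1) | p4:(2,5)->(2,4)
Step 3: p0:escaped | p1:(3,5)->(2,5) | p2:(2,1)->(2,0)->EXIT | p3:(2,1)->(2,0)->EXIT | p4:(2,4)->(2,3)
Step 4: p0:escaped | p1:(2,5)->(2,4) | p2:escaped | p3:escaped | p4:(2,3)->(2,2)
Step 5: p0:escaped | p1:(2,4)->(2,3) | p2:escaped | p3:escaped | p4:(2,2)->(2,1)
Step 6: p0:escaped | p1:(2,3)->(2,2) | p2:escaped | p3:escaped | p4:(2,1)->(2,0)->EXIT
Step 7: p0:escaped | p1:(2,2)->(2,1) | p2:escaped | p3:escaped | p4:escaped
Step 8: p0:escaped | p1:(2,1)->(2,0)->EXIT | p2:escaped | p3:escaped | p4:escaped
Exit steps: [2, 8, 3, 3, 6]
First to escape: p0 at step 2

Answer: 0 2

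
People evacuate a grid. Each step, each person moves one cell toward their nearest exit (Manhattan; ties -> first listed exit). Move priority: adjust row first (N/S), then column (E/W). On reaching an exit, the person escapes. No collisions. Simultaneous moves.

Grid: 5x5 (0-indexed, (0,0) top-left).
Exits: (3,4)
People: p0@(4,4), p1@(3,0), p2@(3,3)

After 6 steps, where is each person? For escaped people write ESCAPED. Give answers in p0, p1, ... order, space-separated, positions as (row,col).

Step 1: p0:(4,4)->(3,4)->EXIT | p1:(3,0)->(3,1) | p2:(3,3)->(3,4)->EXIT
Step 2: p0:escaped | p1:(3,1)->(3,2) | p2:escaped
Step 3: p0:escaped | p1:(3,2)->(3,3) | p2:escaped
Step 4: p0:escaped | p1:(3,3)->(3,4)->EXIT | p2:escaped

ESCAPED ESCAPED ESCAPED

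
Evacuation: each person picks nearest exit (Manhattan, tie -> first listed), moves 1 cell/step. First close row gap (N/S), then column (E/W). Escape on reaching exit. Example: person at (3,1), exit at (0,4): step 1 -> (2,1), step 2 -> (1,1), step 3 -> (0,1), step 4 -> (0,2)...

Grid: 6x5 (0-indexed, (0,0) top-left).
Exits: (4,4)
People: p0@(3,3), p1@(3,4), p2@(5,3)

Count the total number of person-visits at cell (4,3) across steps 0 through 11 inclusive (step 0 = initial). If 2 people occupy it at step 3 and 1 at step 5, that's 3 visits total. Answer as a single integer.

Step 0: p0@(3,3) p1@(3,4) p2@(5,3) -> at (4,3): 0 [-], cum=0
Step 1: p0@(4,3) p1@ESC p2@(4,3) -> at (4,3): 2 [p0,p2], cum=2
Step 2: p0@ESC p1@ESC p2@ESC -> at (4,3): 0 [-], cum=2
Total visits = 2

Answer: 2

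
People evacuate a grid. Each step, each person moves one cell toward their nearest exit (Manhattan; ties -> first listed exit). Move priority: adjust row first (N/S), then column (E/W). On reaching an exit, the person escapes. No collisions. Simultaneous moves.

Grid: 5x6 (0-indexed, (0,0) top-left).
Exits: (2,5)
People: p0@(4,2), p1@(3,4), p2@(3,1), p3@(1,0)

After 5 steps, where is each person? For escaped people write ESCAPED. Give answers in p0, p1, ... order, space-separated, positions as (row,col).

Step 1: p0:(4,2)->(3,2) | p1:(3,4)->(2,4) | p2:(3,1)->(2,1) | p3:(1,0)->(2,0)
Step 2: p0:(3,2)->(2,2) | p1:(2,4)->(2,5)->EXIT | p2:(2,1)->(2,2) | p3:(2,0)->(2,1)
Step 3: p0:(2,2)->(2,3) | p1:escaped | p2:(2,2)->(2,3) | p3:(2,1)->(2,2)
Step 4: p0:(2,3)->(2,4) | p1:escaped | p2:(2,3)->(2,4) | p3:(2,2)->(2,3)
Step 5: p0:(2,4)->(2,5)->EXIT | p1:escaped | p2:(2,4)->(2,5)->EXIT | p3:(2,3)->(2,4)

ESCAPED ESCAPED ESCAPED (2,4)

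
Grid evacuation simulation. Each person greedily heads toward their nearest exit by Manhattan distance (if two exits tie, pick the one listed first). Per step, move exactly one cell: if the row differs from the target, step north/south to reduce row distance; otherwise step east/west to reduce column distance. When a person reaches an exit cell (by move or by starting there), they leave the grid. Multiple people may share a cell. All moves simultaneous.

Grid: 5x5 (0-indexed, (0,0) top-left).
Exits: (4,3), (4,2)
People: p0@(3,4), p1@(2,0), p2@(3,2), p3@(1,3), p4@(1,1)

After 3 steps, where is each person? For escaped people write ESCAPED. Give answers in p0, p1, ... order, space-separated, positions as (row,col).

Step 1: p0:(3,4)->(4,4) | p1:(2,0)->(3,0) | p2:(3,2)->(4,2)->EXIT | p3:(1,3)->(2,3) | p4:(1,1)->(2,1)
Step 2: p0:(4,4)->(4,3)->EXIT | p1:(3,0)->(4,0) | p2:escaped | p3:(2,3)->(3,3) | p4:(2,1)->(3,1)
Step 3: p0:escaped | p1:(4,0)->(4,1) | p2:escaped | p3:(3,3)->(4,3)->EXIT | p4:(3,1)->(4,1)

ESCAPED (4,1) ESCAPED ESCAPED (4,1)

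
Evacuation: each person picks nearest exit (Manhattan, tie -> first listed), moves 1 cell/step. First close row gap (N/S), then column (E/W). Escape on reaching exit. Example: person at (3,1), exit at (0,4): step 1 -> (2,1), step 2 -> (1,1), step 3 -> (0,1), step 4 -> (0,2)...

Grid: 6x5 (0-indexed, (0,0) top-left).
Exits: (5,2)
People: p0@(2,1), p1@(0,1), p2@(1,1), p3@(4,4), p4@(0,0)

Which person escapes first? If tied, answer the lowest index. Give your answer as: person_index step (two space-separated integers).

Answer: 3 3

Derivation:
Step 1: p0:(2,1)->(3,1) | p1:(0,1)->(1,1) | p2:(1,1)->(2,1) | p3:(4,4)->(5,4) | p4:(0,0)->(1,0)
Step 2: p0:(3,1)->(4,1) | p1:(1,1)->(2,1) | p2:(2,1)->(3,1) | p3:(5,4)->(5,3) | p4:(1,0)->(2,0)
Step 3: p0:(4,1)->(5,1) | p1:(2,1)->(3,1) | p2:(3,1)->(4,1) | p3:(5,3)->(5,2)->EXIT | p4:(2,0)->(3,0)
Step 4: p0:(5,1)->(5,2)->EXIT | p1:(3,1)->(4,1) | p2:(4,1)->(5,1) | p3:escaped | p4:(3,0)->(4,0)
Step 5: p0:escaped | p1:(4,1)->(5,1) | p2:(5,1)->(5,2)->EXIT | p3:escaped | p4:(4,0)->(5,0)
Step 6: p0:escaped | p1:(5,1)->(5,2)->EXIT | p2:escaped | p3:escaped | p4:(5,0)->(5,1)
Step 7: p0:escaped | p1:escaped | p2:escaped | p3:escaped | p4:(5,1)->(5,2)->EXIT
Exit steps: [4, 6, 5, 3, 7]
First to escape: p3 at step 3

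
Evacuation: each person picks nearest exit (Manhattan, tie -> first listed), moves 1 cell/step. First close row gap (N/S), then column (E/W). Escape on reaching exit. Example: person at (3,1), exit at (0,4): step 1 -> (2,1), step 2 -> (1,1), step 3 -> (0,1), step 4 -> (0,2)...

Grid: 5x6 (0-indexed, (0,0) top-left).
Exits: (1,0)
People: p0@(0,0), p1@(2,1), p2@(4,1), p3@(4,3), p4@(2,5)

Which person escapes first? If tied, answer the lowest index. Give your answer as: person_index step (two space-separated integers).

Step 1: p0:(0,0)->(1,0)->EXIT | p1:(2,1)->(1,1) | p2:(4,1)->(3,1) | p3:(4,3)->(3,3) | p4:(2,5)->(1,5)
Step 2: p0:escaped | p1:(1,1)->(1,0)->EXIT | p2:(3,1)->(2,1) | p3:(3,3)->(2,3) | p4:(1,5)->(1,4)
Step 3: p0:escaped | p1:escaped | p2:(2,1)->(1,1) | p3:(2,3)->(1,3) | p4:(1,4)->(1,3)
Step 4: p0:escaped | p1:escaped | p2:(1,1)->(1,0)->EXIT | p3:(1,3)->(1,2) | p4:(1,3)->(1,2)
Step 5: p0:escaped | p1:escaped | p2:escaped | p3:(1,2)->(1,1) | p4:(1,2)->(1,1)
Step 6: p0:escaped | p1:escaped | p2:escaped | p3:(1,1)->(1,0)->EXIT | p4:(1,1)->(1,0)->EXIT
Exit steps: [1, 2, 4, 6, 6]
First to escape: p0 at step 1

Answer: 0 1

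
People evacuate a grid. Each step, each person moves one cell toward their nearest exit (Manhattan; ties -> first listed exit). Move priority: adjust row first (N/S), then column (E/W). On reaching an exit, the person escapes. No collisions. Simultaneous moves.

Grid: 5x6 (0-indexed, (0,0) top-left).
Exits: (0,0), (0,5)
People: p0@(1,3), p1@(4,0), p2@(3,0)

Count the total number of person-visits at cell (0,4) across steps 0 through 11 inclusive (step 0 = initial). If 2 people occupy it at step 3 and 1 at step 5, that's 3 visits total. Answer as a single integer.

Step 0: p0@(1,3) p1@(4,0) p2@(3,0) -> at (0,4): 0 [-], cum=0
Step 1: p0@(0,3) p1@(3,0) p2@(2,0) -> at (0,4): 0 [-], cum=0
Step 2: p0@(0,4) p1@(2,0) p2@(1,0) -> at (0,4): 1 [p0], cum=1
Step 3: p0@ESC p1@(1,0) p2@ESC -> at (0,4): 0 [-], cum=1
Step 4: p0@ESC p1@ESC p2@ESC -> at (0,4): 0 [-], cum=1
Total visits = 1

Answer: 1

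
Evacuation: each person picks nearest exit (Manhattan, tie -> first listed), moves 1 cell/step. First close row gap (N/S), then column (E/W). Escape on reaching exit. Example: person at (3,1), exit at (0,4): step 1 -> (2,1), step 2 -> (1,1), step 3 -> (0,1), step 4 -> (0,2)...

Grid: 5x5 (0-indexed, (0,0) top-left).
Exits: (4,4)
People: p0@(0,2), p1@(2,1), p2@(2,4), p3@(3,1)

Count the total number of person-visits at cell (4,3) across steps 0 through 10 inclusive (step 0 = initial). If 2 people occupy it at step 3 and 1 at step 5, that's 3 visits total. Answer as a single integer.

Step 0: p0@(0,2) p1@(2,1) p2@(2,4) p3@(3,1) -> at (4,3): 0 [-], cum=0
Step 1: p0@(1,2) p1@(3,1) p2@(3,4) p3@(4,1) -> at (4,3): 0 [-], cum=0
Step 2: p0@(2,2) p1@(4,1) p2@ESC p3@(4,2) -> at (4,3): 0 [-], cum=0
Step 3: p0@(3,2) p1@(4,2) p2@ESC p3@(4,3) -> at (4,3): 1 [p3], cum=1
Step 4: p0@(4,2) p1@(4,3) p2@ESC p3@ESC -> at (4,3): 1 [p1], cum=2
Step 5: p0@(4,3) p1@ESC p2@ESC p3@ESC -> at (4,3): 1 [p0], cum=3
Step 6: p0@ESC p1@ESC p2@ESC p3@ESC -> at (4,3): 0 [-], cum=3
Total visits = 3

Answer: 3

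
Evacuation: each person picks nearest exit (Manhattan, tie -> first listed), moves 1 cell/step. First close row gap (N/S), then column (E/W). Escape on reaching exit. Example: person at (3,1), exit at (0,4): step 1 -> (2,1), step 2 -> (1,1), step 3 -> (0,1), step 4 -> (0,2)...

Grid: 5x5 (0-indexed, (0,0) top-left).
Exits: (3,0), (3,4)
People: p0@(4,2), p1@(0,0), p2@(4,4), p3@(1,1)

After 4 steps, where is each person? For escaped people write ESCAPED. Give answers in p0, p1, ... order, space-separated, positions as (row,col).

Step 1: p0:(4,2)->(3,2) | p1:(0,0)->(1,0) | p2:(4,4)->(3,4)->EXIT | p3:(1,1)->(2,1)
Step 2: p0:(3,2)->(3,1) | p1:(1,0)->(2,0) | p2:escaped | p3:(2,1)->(3,1)
Step 3: p0:(3,1)->(3,0)->EXIT | p1:(2,0)->(3,0)->EXIT | p2:escaped | p3:(3,1)->(3,0)->EXIT

ESCAPED ESCAPED ESCAPED ESCAPED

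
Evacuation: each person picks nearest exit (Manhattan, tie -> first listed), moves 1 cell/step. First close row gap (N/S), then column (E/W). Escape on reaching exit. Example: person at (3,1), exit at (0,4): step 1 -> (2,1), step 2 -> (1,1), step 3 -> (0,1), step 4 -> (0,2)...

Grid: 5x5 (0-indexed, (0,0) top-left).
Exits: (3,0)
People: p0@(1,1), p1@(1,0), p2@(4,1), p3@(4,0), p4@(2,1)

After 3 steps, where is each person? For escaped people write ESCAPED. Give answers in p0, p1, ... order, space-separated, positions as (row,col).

Step 1: p0:(1,1)->(2,1) | p1:(1,0)->(2,0) | p2:(4,1)->(3,1) | p3:(4,0)->(3,0)->EXIT | p4:(2,1)->(3,1)
Step 2: p0:(2,1)->(3,1) | p1:(2,0)->(3,0)->EXIT | p2:(3,1)->(3,0)->EXIT | p3:escaped | p4:(3,1)->(3,0)->EXIT
Step 3: p0:(3,1)->(3,0)->EXIT | p1:escaped | p2:escaped | p3:escaped | p4:escaped

ESCAPED ESCAPED ESCAPED ESCAPED ESCAPED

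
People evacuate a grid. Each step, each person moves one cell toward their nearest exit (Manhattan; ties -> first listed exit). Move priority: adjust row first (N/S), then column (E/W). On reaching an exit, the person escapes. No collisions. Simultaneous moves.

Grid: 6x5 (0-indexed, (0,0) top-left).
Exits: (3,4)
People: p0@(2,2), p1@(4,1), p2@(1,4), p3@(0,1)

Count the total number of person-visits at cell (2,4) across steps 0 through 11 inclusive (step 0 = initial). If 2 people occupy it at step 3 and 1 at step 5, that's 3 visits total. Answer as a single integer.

Step 0: p0@(2,2) p1@(4,1) p2@(1,4) p3@(0,1) -> at (2,4): 0 [-], cum=0
Step 1: p0@(3,2) p1@(3,1) p2@(2,4) p3@(1,1) -> at (2,4): 1 [p2], cum=1
Step 2: p0@(3,3) p1@(3,2) p2@ESC p3@(2,1) -> at (2,4): 0 [-], cum=1
Step 3: p0@ESC p1@(3,3) p2@ESC p3@(3,1) -> at (2,4): 0 [-], cum=1
Step 4: p0@ESC p1@ESC p2@ESC p3@(3,2) -> at (2,4): 0 [-], cum=1
Step 5: p0@ESC p1@ESC p2@ESC p3@(3,3) -> at (2,4): 0 [-], cum=1
Step 6: p0@ESC p1@ESC p2@ESC p3@ESC -> at (2,4): 0 [-], cum=1
Total visits = 1

Answer: 1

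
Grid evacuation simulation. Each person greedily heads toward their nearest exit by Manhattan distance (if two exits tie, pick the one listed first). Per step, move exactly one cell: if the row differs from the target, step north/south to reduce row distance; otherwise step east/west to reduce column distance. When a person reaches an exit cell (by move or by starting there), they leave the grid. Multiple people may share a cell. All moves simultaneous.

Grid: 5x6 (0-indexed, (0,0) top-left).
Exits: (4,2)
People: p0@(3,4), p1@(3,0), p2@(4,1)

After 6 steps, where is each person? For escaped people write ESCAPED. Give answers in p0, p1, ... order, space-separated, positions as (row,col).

Step 1: p0:(3,4)->(4,4) | p1:(3,0)->(4,0) | p2:(4,1)->(4,2)->EXIT
Step 2: p0:(4,4)->(4,3) | p1:(4,0)->(4,1) | p2:escaped
Step 3: p0:(4,3)->(4,2)->EXIT | p1:(4,1)->(4,2)->EXIT | p2:escaped

ESCAPED ESCAPED ESCAPED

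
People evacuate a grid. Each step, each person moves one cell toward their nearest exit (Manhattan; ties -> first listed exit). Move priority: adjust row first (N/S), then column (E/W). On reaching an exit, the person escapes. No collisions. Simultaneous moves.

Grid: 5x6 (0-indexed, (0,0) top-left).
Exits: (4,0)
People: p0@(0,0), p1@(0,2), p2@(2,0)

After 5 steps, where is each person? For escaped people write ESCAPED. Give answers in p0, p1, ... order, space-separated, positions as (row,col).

Step 1: p0:(0,0)->(1,0) | p1:(0,2)->(1,2) | p2:(2,0)->(3,0)
Step 2: p0:(1,0)->(2,0) | p1:(1,2)->(2,2) | p2:(3,0)->(4,0)->EXIT
Step 3: p0:(2,0)->(3,0) | p1:(2,2)->(3,2) | p2:escaped
Step 4: p0:(3,0)->(4,0)->EXIT | p1:(3,2)->(4,2) | p2:escaped
Step 5: p0:escaped | p1:(4,2)->(4,1) | p2:escaped

ESCAPED (4,1) ESCAPED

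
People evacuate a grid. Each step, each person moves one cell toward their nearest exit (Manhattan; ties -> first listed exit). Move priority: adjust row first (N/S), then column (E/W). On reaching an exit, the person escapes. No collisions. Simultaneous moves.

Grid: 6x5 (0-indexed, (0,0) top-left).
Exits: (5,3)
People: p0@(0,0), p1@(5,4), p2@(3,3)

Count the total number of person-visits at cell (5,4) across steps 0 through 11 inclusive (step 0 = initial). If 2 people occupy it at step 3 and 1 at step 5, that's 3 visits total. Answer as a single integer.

Step 0: p0@(0,0) p1@(5,4) p2@(3,3) -> at (5,4): 1 [p1], cum=1
Step 1: p0@(1,0) p1@ESC p2@(4,3) -> at (5,4): 0 [-], cum=1
Step 2: p0@(2,0) p1@ESC p2@ESC -> at (5,4): 0 [-], cum=1
Step 3: p0@(3,0) p1@ESC p2@ESC -> at (5,4): 0 [-], cum=1
Step 4: p0@(4,0) p1@ESC p2@ESC -> at (5,4): 0 [-], cum=1
Step 5: p0@(5,0) p1@ESC p2@ESC -> at (5,4): 0 [-], cum=1
Step 6: p0@(5,1) p1@ESC p2@ESC -> at (5,4): 0 [-], cum=1
Step 7: p0@(5,2) p1@ESC p2@ESC -> at (5,4): 0 [-], cum=1
Step 8: p0@ESC p1@ESC p2@ESC -> at (5,4): 0 [-], cum=1
Total visits = 1

Answer: 1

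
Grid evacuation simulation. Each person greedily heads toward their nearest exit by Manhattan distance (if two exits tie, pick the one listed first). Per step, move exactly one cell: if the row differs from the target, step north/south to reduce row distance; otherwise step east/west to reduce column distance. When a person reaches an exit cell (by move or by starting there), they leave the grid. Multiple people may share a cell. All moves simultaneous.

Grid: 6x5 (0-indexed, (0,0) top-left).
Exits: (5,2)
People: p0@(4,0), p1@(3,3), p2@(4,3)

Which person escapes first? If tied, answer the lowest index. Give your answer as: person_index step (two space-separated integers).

Answer: 2 2

Derivation:
Step 1: p0:(4,0)->(5,0) | p1:(3,3)->(4,3) | p2:(4,3)->(5,3)
Step 2: p0:(5,0)->(5,1) | p1:(4,3)->(5,3) | p2:(5,3)->(5,2)->EXIT
Step 3: p0:(5,1)->(5,2)->EXIT | p1:(5,3)->(5,2)->EXIT | p2:escaped
Exit steps: [3, 3, 2]
First to escape: p2 at step 2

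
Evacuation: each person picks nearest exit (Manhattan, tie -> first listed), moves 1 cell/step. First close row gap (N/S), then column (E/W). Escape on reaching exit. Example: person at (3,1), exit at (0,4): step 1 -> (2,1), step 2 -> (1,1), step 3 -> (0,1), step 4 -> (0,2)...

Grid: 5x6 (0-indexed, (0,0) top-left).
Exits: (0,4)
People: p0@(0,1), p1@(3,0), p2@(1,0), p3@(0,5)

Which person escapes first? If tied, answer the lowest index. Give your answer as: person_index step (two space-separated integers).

Answer: 3 1

Derivation:
Step 1: p0:(0,1)->(0,2) | p1:(3,0)->(2,0) | p2:(1,0)->(0,0) | p3:(0,5)->(0,4)->EXIT
Step 2: p0:(0,2)->(0,3) | p1:(2,0)->(1,0) | p2:(0,0)->(0,1) | p3:escaped
Step 3: p0:(0,3)->(0,4)->EXIT | p1:(1,0)->(0,0) | p2:(0,1)->(0,2) | p3:escaped
Step 4: p0:escaped | p1:(0,0)->(0,1) | p2:(0,2)->(0,3) | p3:escaped
Step 5: p0:escaped | p1:(0,1)->(0,2) | p2:(0,3)->(0,4)->EXIT | p3:escaped
Step 6: p0:escaped | p1:(0,2)->(0,3) | p2:escaped | p3:escaped
Step 7: p0:escaped | p1:(0,3)->(0,4)->EXIT | p2:escaped | p3:escaped
Exit steps: [3, 7, 5, 1]
First to escape: p3 at step 1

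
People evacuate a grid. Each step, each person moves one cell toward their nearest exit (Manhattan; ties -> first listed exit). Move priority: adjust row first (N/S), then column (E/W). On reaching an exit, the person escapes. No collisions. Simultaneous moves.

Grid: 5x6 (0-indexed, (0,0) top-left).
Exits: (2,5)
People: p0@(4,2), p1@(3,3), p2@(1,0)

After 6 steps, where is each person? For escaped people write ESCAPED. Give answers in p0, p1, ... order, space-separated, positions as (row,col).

Step 1: p0:(4,2)->(3,2) | p1:(3,3)->(2,3) | p2:(1,0)->(2,0)
Step 2: p0:(3,2)->(2,2) | p1:(2,3)->(2,4) | p2:(2,0)->(2,1)
Step 3: p0:(2,2)->(2,3) | p1:(2,4)->(2,5)->EXIT | p2:(2,1)->(2,2)
Step 4: p0:(2,3)->(2,4) | p1:escaped | p2:(2,2)->(2,3)
Step 5: p0:(2,4)->(2,5)->EXIT | p1:escaped | p2:(2,3)->(2,4)
Step 6: p0:escaped | p1:escaped | p2:(2,4)->(2,5)->EXIT

ESCAPED ESCAPED ESCAPED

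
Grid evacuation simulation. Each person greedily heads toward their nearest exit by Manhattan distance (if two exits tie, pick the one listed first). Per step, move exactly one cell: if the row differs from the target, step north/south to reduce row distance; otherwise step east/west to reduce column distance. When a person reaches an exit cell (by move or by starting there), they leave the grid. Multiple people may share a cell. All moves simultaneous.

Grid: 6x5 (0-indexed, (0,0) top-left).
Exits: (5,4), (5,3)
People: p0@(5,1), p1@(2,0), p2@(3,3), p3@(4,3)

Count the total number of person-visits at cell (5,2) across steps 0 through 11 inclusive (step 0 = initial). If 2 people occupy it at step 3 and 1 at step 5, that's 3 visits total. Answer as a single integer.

Answer: 2

Derivation:
Step 0: p0@(5,1) p1@(2,0) p2@(3,3) p3@(4,3) -> at (5,2): 0 [-], cum=0
Step 1: p0@(5,2) p1@(3,0) p2@(4,3) p3@ESC -> at (5,2): 1 [p0], cum=1
Step 2: p0@ESC p1@(4,0) p2@ESC p3@ESC -> at (5,2): 0 [-], cum=1
Step 3: p0@ESC p1@(5,0) p2@ESC p3@ESC -> at (5,2): 0 [-], cum=1
Step 4: p0@ESC p1@(5,1) p2@ESC p3@ESC -> at (5,2): 0 [-], cum=1
Step 5: p0@ESC p1@(5,2) p2@ESC p3@ESC -> at (5,2): 1 [p1], cum=2
Step 6: p0@ESC p1@ESC p2@ESC p3@ESC -> at (5,2): 0 [-], cum=2
Total visits = 2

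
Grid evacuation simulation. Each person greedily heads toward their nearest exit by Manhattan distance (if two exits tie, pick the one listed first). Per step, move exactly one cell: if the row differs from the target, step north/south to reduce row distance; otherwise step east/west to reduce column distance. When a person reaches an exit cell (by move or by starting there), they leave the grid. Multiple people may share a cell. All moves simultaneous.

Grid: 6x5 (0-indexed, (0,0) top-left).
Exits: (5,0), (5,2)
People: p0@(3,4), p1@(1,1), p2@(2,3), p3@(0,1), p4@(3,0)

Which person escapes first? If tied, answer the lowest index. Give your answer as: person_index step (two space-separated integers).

Step 1: p0:(3,4)->(4,4) | p1:(1,1)->(2,1) | p2:(2,3)->(3,3) | p3:(0,1)->(1,1) | p4:(3,0)->(4,0)
Step 2: p0:(4,4)->(5,4) | p1:(2,1)->(3,1) | p2:(3,3)->(4,3) | p3:(1,1)->(2,1) | p4:(4,0)->(5,0)->EXIT
Step 3: p0:(5,4)->(5,3) | p1:(3,1)->(4,1) | p2:(4,3)->(5,3) | p3:(2,1)->(3,1) | p4:escaped
Step 4: p0:(5,3)->(5,2)->EXIT | p1:(4,1)->(5,1) | p2:(5,3)->(5,2)->EXIT | p3:(3,1)->(4,1) | p4:escaped
Step 5: p0:escaped | p1:(5,1)->(5,0)->EXIT | p2:escaped | p3:(4,1)->(5,1) | p4:escaped
Step 6: p0:escaped | p1:escaped | p2:escaped | p3:(5,1)->(5,0)->EXIT | p4:escaped
Exit steps: [4, 5, 4, 6, 2]
First to escape: p4 at step 2

Answer: 4 2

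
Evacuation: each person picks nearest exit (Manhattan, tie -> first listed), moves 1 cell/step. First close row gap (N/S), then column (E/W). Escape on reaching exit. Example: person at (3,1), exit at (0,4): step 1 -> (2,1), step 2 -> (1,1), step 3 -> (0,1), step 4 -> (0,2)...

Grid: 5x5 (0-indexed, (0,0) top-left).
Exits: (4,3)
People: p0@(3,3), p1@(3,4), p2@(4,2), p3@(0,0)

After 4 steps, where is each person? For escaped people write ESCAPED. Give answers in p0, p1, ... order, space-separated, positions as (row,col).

Step 1: p0:(3,3)->(4,3)->EXIT | p1:(3,4)->(4,4) | p2:(4,2)->(4,3)->EXIT | p3:(0,0)->(1,0)
Step 2: p0:escaped | p1:(4,4)->(4,3)->EXIT | p2:escaped | p3:(1,0)->(2,0)
Step 3: p0:escaped | p1:escaped | p2:escaped | p3:(2,0)->(3,0)
Step 4: p0:escaped | p1:escaped | p2:escaped | p3:(3,0)->(4,0)

ESCAPED ESCAPED ESCAPED (4,0)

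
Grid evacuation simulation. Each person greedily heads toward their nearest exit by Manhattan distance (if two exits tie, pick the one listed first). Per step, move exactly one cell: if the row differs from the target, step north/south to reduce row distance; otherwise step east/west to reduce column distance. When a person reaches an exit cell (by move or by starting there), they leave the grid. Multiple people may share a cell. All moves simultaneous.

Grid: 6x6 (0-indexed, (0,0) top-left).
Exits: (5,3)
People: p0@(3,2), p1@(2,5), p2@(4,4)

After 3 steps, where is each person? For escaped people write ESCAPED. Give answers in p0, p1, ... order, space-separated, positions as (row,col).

Step 1: p0:(3,2)->(4,2) | p1:(2,5)->(3,5) | p2:(4,4)->(5,4)
Step 2: p0:(4,2)->(5,2) | p1:(3,5)->(4,5) | p2:(5,4)->(5,3)->EXIT
Step 3: p0:(5,2)->(5,3)->EXIT | p1:(4,5)->(5,5) | p2:escaped

ESCAPED (5,5) ESCAPED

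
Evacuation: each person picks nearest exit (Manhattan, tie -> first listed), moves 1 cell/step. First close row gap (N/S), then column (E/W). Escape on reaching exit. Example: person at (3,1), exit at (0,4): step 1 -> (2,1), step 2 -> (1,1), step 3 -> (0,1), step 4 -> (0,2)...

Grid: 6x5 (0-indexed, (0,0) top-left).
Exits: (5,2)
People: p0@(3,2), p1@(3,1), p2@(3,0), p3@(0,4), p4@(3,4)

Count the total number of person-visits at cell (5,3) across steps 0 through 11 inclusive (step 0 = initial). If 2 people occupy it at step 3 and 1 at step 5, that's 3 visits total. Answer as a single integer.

Answer: 2

Derivation:
Step 0: p0@(3,2) p1@(3,1) p2@(3,0) p3@(0,4) p4@(3,4) -> at (5,3): 0 [-], cum=0
Step 1: p0@(4,2) p1@(4,1) p2@(4,0) p3@(1,4) p4@(4,4) -> at (5,3): 0 [-], cum=0
Step 2: p0@ESC p1@(5,1) p2@(5,0) p3@(2,4) p4@(5,4) -> at (5,3): 0 [-], cum=0
Step 3: p0@ESC p1@ESC p2@(5,1) p3@(3,4) p4@(5,3) -> at (5,3): 1 [p4], cum=1
Step 4: p0@ESC p1@ESC p2@ESC p3@(4,4) p4@ESC -> at (5,3): 0 [-], cum=1
Step 5: p0@ESC p1@ESC p2@ESC p3@(5,4) p4@ESC -> at (5,3): 0 [-], cum=1
Step 6: p0@ESC p1@ESC p2@ESC p3@(5,3) p4@ESC -> at (5,3): 1 [p3], cum=2
Step 7: p0@ESC p1@ESC p2@ESC p3@ESC p4@ESC -> at (5,3): 0 [-], cum=2
Total visits = 2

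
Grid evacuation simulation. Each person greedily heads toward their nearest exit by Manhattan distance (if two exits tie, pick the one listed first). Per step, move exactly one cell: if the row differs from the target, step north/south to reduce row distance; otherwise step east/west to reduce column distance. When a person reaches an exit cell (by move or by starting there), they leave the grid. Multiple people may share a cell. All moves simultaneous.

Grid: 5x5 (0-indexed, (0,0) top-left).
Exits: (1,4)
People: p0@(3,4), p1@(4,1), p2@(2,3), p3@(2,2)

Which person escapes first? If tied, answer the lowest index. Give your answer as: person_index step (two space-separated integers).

Step 1: p0:(3,4)->(2,4) | p1:(4,1)->(3,1) | p2:(2,3)->(1,3) | p3:(2,2)->(1,2)
Step 2: p0:(2,4)->(1,4)->EXIT | p1:(3,1)->(2,1) | p2:(1,3)->(1,4)->EXIT | p3:(1,2)->(1,3)
Step 3: p0:escaped | p1:(2,1)->(1,1) | p2:escaped | p3:(1,3)->(1,4)->EXIT
Step 4: p0:escaped | p1:(1,1)->(1,2) | p2:escaped | p3:escaped
Step 5: p0:escaped | p1:(1,2)->(1,3) | p2:escaped | p3:escaped
Step 6: p0:escaped | p1:(1,3)->(1,4)->EXIT | p2:escaped | p3:escaped
Exit steps: [2, 6, 2, 3]
First to escape: p0 at step 2

Answer: 0 2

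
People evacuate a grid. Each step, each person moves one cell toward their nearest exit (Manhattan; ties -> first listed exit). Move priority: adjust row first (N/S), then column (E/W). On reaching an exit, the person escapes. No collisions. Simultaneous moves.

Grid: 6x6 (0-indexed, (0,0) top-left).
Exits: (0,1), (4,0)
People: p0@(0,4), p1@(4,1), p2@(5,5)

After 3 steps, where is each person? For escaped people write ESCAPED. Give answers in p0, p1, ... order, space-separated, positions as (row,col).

Step 1: p0:(0,4)->(0,3) | p1:(4,1)->(4,0)->EXIT | p2:(5,5)->(4,5)
Step 2: p0:(0,3)->(0,2) | p1:escaped | p2:(4,5)->(4,4)
Step 3: p0:(0,2)->(0,1)->EXIT | p1:escaped | p2:(4,4)->(4,3)

ESCAPED ESCAPED (4,3)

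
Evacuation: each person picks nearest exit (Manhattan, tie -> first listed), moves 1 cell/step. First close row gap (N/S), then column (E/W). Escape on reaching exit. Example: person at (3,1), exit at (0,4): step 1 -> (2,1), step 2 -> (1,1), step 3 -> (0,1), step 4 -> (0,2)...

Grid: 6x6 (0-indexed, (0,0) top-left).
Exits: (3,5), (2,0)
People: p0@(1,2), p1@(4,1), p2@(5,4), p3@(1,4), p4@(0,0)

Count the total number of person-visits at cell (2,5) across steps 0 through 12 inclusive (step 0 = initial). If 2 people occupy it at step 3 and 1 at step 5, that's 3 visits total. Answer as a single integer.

Answer: 0

Derivation:
Step 0: p0@(1,2) p1@(4,1) p2@(5,4) p3@(1,4) p4@(0,0) -> at (2,5): 0 [-], cum=0
Step 1: p0@(2,2) p1@(3,1) p2@(4,4) p3@(2,4) p4@(1,0) -> at (2,5): 0 [-], cum=0
Step 2: p0@(2,1) p1@(2,1) p2@(3,4) p3@(3,4) p4@ESC -> at (2,5): 0 [-], cum=0
Step 3: p0@ESC p1@ESC p2@ESC p3@ESC p4@ESC -> at (2,5): 0 [-], cum=0
Total visits = 0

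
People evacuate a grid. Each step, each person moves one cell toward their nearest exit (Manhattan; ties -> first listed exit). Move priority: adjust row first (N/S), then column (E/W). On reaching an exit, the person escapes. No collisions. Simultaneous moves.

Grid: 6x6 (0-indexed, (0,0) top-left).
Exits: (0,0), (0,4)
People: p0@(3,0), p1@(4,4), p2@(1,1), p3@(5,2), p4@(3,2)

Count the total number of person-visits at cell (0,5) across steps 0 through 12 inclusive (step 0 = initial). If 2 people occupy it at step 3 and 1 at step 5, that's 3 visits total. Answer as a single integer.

Answer: 0

Derivation:
Step 0: p0@(3,0) p1@(4,4) p2@(1,1) p3@(5,2) p4@(3,2) -> at (0,5): 0 [-], cum=0
Step 1: p0@(2,0) p1@(3,4) p2@(0,1) p3@(4,2) p4@(2,2) -> at (0,5): 0 [-], cum=0
Step 2: p0@(1,0) p1@(2,4) p2@ESC p3@(3,2) p4@(1,2) -> at (0,5): 0 [-], cum=0
Step 3: p0@ESC p1@(1,4) p2@ESC p3@(2,2) p4@(0,2) -> at (0,5): 0 [-], cum=0
Step 4: p0@ESC p1@ESC p2@ESC p3@(1,2) p4@(0,1) -> at (0,5): 0 [-], cum=0
Step 5: p0@ESC p1@ESC p2@ESC p3@(0,2) p4@ESC -> at (0,5): 0 [-], cum=0
Step 6: p0@ESC p1@ESC p2@ESC p3@(0,1) p4@ESC -> at (0,5): 0 [-], cum=0
Step 7: p0@ESC p1@ESC p2@ESC p3@ESC p4@ESC -> at (0,5): 0 [-], cum=0
Total visits = 0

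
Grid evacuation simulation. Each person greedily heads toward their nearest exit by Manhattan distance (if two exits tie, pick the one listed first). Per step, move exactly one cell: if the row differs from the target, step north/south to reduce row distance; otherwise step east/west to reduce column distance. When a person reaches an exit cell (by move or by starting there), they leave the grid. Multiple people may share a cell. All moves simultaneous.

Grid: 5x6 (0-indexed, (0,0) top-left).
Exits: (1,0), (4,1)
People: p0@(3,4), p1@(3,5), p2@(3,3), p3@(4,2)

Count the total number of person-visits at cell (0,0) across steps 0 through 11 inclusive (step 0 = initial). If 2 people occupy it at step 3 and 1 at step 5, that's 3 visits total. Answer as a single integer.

Step 0: p0@(3,4) p1@(3,5) p2@(3,3) p3@(4,2) -> at (0,0): 0 [-], cum=0
Step 1: p0@(4,4) p1@(4,5) p2@(4,3) p3@ESC -> at (0,0): 0 [-], cum=0
Step 2: p0@(4,3) p1@(4,4) p2@(4,2) p3@ESC -> at (0,0): 0 [-], cum=0
Step 3: p0@(4,2) p1@(4,3) p2@ESC p3@ESC -> at (0,0): 0 [-], cum=0
Step 4: p0@ESC p1@(4,2) p2@ESC p3@ESC -> at (0,0): 0 [-], cum=0
Step 5: p0@ESC p1@ESC p2@ESC p3@ESC -> at (0,0): 0 [-], cum=0
Total visits = 0

Answer: 0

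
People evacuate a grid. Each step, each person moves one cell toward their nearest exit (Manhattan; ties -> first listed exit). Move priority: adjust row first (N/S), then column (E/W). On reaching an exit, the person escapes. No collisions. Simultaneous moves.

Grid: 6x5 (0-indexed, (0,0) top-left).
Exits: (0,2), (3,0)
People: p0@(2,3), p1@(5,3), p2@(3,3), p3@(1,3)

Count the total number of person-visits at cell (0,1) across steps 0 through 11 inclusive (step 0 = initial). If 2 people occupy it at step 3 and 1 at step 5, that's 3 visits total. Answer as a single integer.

Step 0: p0@(2,3) p1@(5,3) p2@(3,3) p3@(1,3) -> at (0,1): 0 [-], cum=0
Step 1: p0@(1,3) p1@(4,3) p2@(3,2) p3@(0,3) -> at (0,1): 0 [-], cum=0
Step 2: p0@(0,3) p1@(3,3) p2@(3,1) p3@ESC -> at (0,1): 0 [-], cum=0
Step 3: p0@ESC p1@(3,2) p2@ESC p3@ESC -> at (0,1): 0 [-], cum=0
Step 4: p0@ESC p1@(3,1) p2@ESC p3@ESC -> at (0,1): 0 [-], cum=0
Step 5: p0@ESC p1@ESC p2@ESC p3@ESC -> at (0,1): 0 [-], cum=0
Total visits = 0

Answer: 0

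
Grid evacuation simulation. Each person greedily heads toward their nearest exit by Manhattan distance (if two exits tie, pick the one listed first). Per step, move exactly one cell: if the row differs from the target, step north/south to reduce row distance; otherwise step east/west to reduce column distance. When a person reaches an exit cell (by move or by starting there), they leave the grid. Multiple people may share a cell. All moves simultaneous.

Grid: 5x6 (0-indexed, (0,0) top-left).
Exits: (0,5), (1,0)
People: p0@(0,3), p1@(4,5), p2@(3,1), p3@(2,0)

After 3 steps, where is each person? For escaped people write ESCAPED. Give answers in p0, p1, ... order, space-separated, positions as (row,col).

Step 1: p0:(0,3)->(0,4) | p1:(4,5)->(3,5) | p2:(3,1)->(2,1) | p3:(2,0)->(1,0)->EXIT
Step 2: p0:(0,4)->(0,5)->EXIT | p1:(3,5)->(2,5) | p2:(2,1)->(1,1) | p3:escaped
Step 3: p0:escaped | p1:(2,5)->(1,5) | p2:(1,1)->(1,0)->EXIT | p3:escaped

ESCAPED (1,5) ESCAPED ESCAPED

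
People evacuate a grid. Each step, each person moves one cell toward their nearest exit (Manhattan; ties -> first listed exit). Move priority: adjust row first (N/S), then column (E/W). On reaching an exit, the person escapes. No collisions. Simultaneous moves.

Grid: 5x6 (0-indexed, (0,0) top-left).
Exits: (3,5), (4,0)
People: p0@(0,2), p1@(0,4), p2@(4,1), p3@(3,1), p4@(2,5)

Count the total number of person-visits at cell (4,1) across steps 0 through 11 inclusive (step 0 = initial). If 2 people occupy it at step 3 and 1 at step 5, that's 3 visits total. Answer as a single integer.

Step 0: p0@(0,2) p1@(0,4) p2@(4,1) p3@(3,1) p4@(2,5) -> at (4,1): 1 [p2], cum=1
Step 1: p0@(1,2) p1@(1,4) p2@ESC p3@(4,1) p4@ESC -> at (4,1): 1 [p3], cum=2
Step 2: p0@(2,2) p1@(2,4) p2@ESC p3@ESC p4@ESC -> at (4,1): 0 [-], cum=2
Step 3: p0@(3,2) p1@(3,4) p2@ESC p3@ESC p4@ESC -> at (4,1): 0 [-], cum=2
Step 4: p0@(3,3) p1@ESC p2@ESC p3@ESC p4@ESC -> at (4,1): 0 [-], cum=2
Step 5: p0@(3,4) p1@ESC p2@ESC p3@ESC p4@ESC -> at (4,1): 0 [-], cum=2
Step 6: p0@ESC p1@ESC p2@ESC p3@ESC p4@ESC -> at (4,1): 0 [-], cum=2
Total visits = 2

Answer: 2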